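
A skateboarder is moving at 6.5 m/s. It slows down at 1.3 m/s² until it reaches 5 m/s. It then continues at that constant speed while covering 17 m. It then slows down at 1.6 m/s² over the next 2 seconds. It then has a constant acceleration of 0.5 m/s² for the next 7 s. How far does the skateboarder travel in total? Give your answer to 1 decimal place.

55.3 m

Phase 1 (decelerating): v₀ = 6.50 m/s, a = -1.3 m/s².
v = v₀ + at → t = (5 − 6.50) / -1.3 = 1.15 s
v² = v₀² + 2aΔx → Δx = (5² − 6.50²)/(2·-1.3) = 6.63 m

Phase 2 (constant speed): v₀ = 5.00 m/s, a = 0 m/s².
Constant speed: t = d/v = 17/5.00 = 3.40 s

Phase 3 (decelerating): v₀ = 5.00 m/s, a = -1.6 m/s².
v = v₀ + at = 5.00 + (-1.6)(2) = 1.80 m/s
Δx = v₀t + ½at² = 5.00·2 + 0.5·-1.6·2² = 6.80 m

Phase 4 (accelerating): v₀ = 1.80 m/s, a = 0.5 m/s².
v = v₀ + at = 1.80 + (0.5)(7) = 5.30 m/s
Δx = v₀t + ½at² = 1.80·7 + 0.5·0.5·7² = 24.8 m
Total distance = 6.63 + 17.0 + 6.80 + 24.8 = 55.3 m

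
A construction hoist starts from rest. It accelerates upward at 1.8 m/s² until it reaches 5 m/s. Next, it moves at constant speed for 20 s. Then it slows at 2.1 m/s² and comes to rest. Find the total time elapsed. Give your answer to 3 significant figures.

25.2 s

Phase 1 (accelerating): v₀ = 0 m/s, a = 1.8 m/s².
v = v₀ + at → t = (5 − 0) / 1.8 = 2.78 s
v² = v₀² + 2aΔx → Δx = (5² − 0²)/(2·1.8) = 6.94 m

Phase 2 (constant speed): v₀ = 5.00 m/s, a = 0 m/s².
v = v₀ + at = 5.00 + (0)(20) = 5.00 m/s
Δx = v₀t + ½at² = 5.00·20 + 0.5·0·20² = 100 m

Phase 3 (decelerating): v₀ = 5.00 m/s, a = -2.1 m/s².
v = v₀ + at → t = (0 − 5.00) / -2.1 = 2.38 s
v² = v₀² + 2aΔx → Δx = (0² − 5.00²)/(2·-2.1) = 5.95 m
Total time = 2.78 + 20.0 + 2.38 = 25.2 s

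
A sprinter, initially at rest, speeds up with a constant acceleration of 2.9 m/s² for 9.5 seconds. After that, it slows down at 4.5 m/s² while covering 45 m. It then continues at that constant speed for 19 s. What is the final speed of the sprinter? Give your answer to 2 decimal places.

18.81 m/s

Phase 1 (accelerating): v₀ = 0 m/s, a = 2.9 m/s².
v = v₀ + at = 0 + (2.9)(9.5) = 27.6 m/s
Δx = v₀t + ½at² = 0·9.5 + 0.5·2.9·9.5² = 131 m

Phase 2 (decelerating): v₀ = 27.6 m/s, a = -4.5 m/s².
v² = v₀² + 2aΔx = 27.6² + 2·-4.5·45 = 354 → v = 18.8 m/s
t = (v − v₀)/a = (18.8 − 27.6)/-4.5 = 1.94 s

Phase 3 (constant speed): v₀ = 18.8 m/s, a = 0 m/s².
v = v₀ + at = 18.8 + (0)(19) = 18.8 m/s
Δx = v₀t + ½at² = 18.8·19 + 0.5·0·19² = 357 m
Final speed = 18.8 m/s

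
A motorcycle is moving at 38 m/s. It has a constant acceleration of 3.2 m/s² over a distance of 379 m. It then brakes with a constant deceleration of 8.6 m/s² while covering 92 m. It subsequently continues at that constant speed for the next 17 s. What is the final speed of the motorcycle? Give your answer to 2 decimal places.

Phase 1 (accelerating): v₀ = 38.0 m/s, a = 3.2 m/s².
v² = v₀² + 2aΔx = 38.0² + 2·3.2·379 = 3870 → v = 62.2 m/s
t = (v − v₀)/a = (62.2 − 38.0)/3.2 = 7.56 s

Phase 2 (decelerating): v₀ = 62.2 m/s, a = -8.6 m/s².
v² = v₀² + 2aΔx = 62.2² + 2·-8.6·92 = 2290 → v = 47.8 m/s
t = (v − v₀)/a = (47.8 − 62.2)/-8.6 = 1.67 s

Phase 3 (constant speed): v₀ = 47.8 m/s, a = 0 m/s².
v = v₀ + at = 47.8 + (0)(17) = 47.8 m/s
Δx = v₀t + ½at² = 47.8·17 + 0.5·0·17² = 813 m
Final speed = 47.8 m/s

47.82 m/s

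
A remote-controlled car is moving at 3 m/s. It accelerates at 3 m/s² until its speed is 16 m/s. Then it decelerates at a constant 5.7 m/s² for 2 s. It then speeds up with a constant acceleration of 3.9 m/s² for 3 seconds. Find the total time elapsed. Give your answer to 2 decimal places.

Phase 1 (accelerating): v₀ = 3.00 m/s, a = 3 m/s².
v = v₀ + at → t = (16 − 3.00) / 3 = 4.33 s
v² = v₀² + 2aΔx → Δx = (16² − 3.00²)/(2·3) = 41.2 m

Phase 2 (decelerating): v₀ = 16.0 m/s, a = -5.7 m/s².
v = v₀ + at = 16.0 + (-5.7)(2) = 4.60 m/s
Δx = v₀t + ½at² = 16.0·2 + 0.5·-5.7·2² = 20.6 m

Phase 3 (accelerating): v₀ = 4.60 m/s, a = 3.9 m/s².
v = v₀ + at = 4.60 + (3.9)(3) = 16.3 m/s
Δx = v₀t + ½at² = 4.60·3 + 0.5·3.9·3² = 31.3 m
Total time = 4.33 + 2.00 + 3.00 = 9.33 s

9.33 s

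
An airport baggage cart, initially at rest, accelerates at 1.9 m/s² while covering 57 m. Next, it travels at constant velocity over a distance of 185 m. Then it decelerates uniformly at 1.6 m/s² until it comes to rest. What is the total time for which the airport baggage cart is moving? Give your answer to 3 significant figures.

29.5 s

Phase 1 (accelerating): v₀ = 0 m/s, a = 1.9 m/s².
v² = v₀² + 2aΔx = 0² + 2·1.9·57 = 217 → v = 14.7 m/s
t = (v − v₀)/a = (14.7 − 0)/1.9 = 7.75 s

Phase 2 (constant speed): v₀ = 14.7 m/s, a = 0 m/s².
Constant speed: t = d/v = 185/14.7 = 12.6 s

Phase 3 (decelerating): v₀ = 14.7 m/s, a = -1.6 m/s².
v = v₀ + at → t = (0 − 14.7) / -1.6 = 9.20 s
v² = v₀² + 2aΔx → Δx = (0² − 14.7²)/(2·-1.6) = 67.7 m
Total time = 7.75 + 12.6 + 9.20 = 29.5 s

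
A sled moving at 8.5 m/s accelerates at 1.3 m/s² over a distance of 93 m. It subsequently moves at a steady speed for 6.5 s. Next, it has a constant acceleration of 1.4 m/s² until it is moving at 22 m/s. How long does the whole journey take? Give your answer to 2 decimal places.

Phase 1 (accelerating): v₀ = 8.50 m/s, a = 1.3 m/s².
v² = v₀² + 2aΔx = 8.50² + 2·1.3·93 = 314 → v = 17.7 m/s
t = (v − v₀)/a = (17.7 − 8.50)/1.3 = 7.09 s

Phase 2 (constant speed): v₀ = 17.7 m/s, a = 0 m/s².
v = v₀ + at = 17.7 + (0)(6.5) = 17.7 m/s
Δx = v₀t + ½at² = 17.7·6.5 + 0.5·0·6.5² = 115 m

Phase 3 (accelerating): v₀ = 17.7 m/s, a = 1.4 m/s².
v = v₀ + at → t = (22 − 17.7) / 1.4 = 3.06 s
v² = v₀² + 2aΔx → Δx = (22² − 17.7²)/(2·1.4) = 60.7 m
Total time = 7.09 + 6.50 + 3.06 = 16.6 s

16.65 s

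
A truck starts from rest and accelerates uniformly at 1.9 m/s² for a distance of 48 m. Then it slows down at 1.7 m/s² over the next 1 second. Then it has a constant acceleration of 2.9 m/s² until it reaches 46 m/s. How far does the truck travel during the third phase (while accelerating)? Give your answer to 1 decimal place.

Phase 1 (accelerating): v₀ = 0 m/s, a = 1.9 m/s².
v² = v₀² + 2aΔx = 0² + 2·1.9·48 = 182 → v = 13.5 m/s
t = (v − v₀)/a = (13.5 − 0)/1.9 = 7.11 s

Phase 2 (decelerating): v₀ = 13.5 m/s, a = -1.7 m/s².
v = v₀ + at = 13.5 + (-1.7)(1) = 11.8 m/s
Δx = v₀t + ½at² = 13.5·1 + 0.5·-1.7·1² = 12.7 m

Phase 3 (accelerating): v₀ = 11.8 m/s, a = 2.9 m/s².
v = v₀ + at → t = (46 − 11.8) / 2.9 = 11.8 s
v² = v₀² + 2aΔx → Δx = (46² − 11.8²)/(2·2.9) = 341 m
Distance in phase 3 = 341 m

340.8 m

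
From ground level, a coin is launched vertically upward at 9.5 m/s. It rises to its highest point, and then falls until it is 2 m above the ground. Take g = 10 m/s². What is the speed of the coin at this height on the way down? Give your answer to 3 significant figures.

7.09 m/s

Phase 1 (rising): v₀ = 9.50 m/s, a = -10 m/s².
v = v₀ + at → t = (0 − 9.50) / -10 = 0.950 s
v² = v₀² + 2aΔx → Δx = (0² − 9.50²)/(2·-10) = 4.51 m

Phase 2 (falling): v₀ = 0 m/s, a = -10 m/s².
Falls 2.51 m from rest: t = √(2·2.51/10) = 0.709 s; v = g·t = 7.09 m/s.
Final speed = 7.09 m/s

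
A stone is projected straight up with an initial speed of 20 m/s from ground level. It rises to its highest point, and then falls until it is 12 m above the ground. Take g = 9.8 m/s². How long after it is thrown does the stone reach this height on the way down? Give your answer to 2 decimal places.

Phase 1 (rising): v₀ = 20.0 m/s, a = -9.8 m/s².
v = v₀ + at → t = (0 − 20.0) / -9.8 = 2.04 s
v² = v₀² + 2aΔx → Δx = (0² − 20.0²)/(2·-9.8) = 20.4 m

Phase 2 (falling): v₀ = 0 m/s, a = -9.8 m/s².
Falls 8.41 m from rest: t = √(2·8.41/9.8) = 1.31 s; v = g·t = 12.8 m/s.
Total time = 2.04 + 1.31 = 3.35 s

3.35 s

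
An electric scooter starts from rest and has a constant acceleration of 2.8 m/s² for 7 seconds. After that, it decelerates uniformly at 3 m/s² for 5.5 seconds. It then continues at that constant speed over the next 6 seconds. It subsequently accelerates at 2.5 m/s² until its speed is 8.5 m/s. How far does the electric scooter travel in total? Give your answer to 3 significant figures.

Phase 1 (accelerating): v₀ = 0 m/s, a = 2.8 m/s².
v = v₀ + at = 0 + (2.8)(7) = 19.6 m/s
Δx = v₀t + ½at² = 0·7 + 0.5·2.8·7² = 68.6 m

Phase 2 (decelerating): v₀ = 19.6 m/s, a = -3 m/s².
v = v₀ + at = 19.6 + (-3)(5.5) = 3.10 m/s
Δx = v₀t + ½at² = 19.6·5.5 + 0.5·-3·5.5² = 62.4 m

Phase 3 (constant speed): v₀ = 3.10 m/s, a = 0 m/s².
v = v₀ + at = 3.10 + (0)(6) = 3.10 m/s
Δx = v₀t + ½at² = 3.10·6 + 0.5·0·6² = 18.6 m

Phase 4 (accelerating): v₀ = 3.10 m/s, a = 2.5 m/s².
v = v₀ + at → t = (8.5 − 3.10) / 2.5 = 2.16 s
v² = v₀² + 2aΔx → Δx = (8.5² − 3.10²)/(2·2.5) = 12.5 m
Total distance = 68.6 + 62.4 + 18.6 + 12.5 = 162 m

162 m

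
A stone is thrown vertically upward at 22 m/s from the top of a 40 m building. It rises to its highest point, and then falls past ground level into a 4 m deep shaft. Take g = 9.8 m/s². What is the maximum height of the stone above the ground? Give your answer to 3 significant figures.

64.7 m

Phase 1 (rising): v₀ = 22.0 m/s, a = -9.8 m/s².
v = v₀ + at → t = (0 − 22.0) / -9.8 = 2.24 s
v² = v₀² + 2aΔx → Δx = (0² − 22.0²)/(2·-9.8) = 24.7 m
Maximum height = 40 + 24.7 = 64.7 m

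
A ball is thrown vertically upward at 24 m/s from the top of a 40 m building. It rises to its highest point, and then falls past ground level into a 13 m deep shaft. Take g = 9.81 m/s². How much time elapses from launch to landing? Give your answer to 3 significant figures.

Phase 1 (rising): v₀ = 24.0 m/s, a = -9.81 m/s².
v = v₀ + at → t = (0 − 24.0) / -9.81 = 2.45 s
v² = v₀² + 2aΔx → Δx = (0² − 24.0²)/(2·-9.81) = 29.4 m

Phase 2 (falling): v₀ = 0 m/s, a = -9.81 m/s².
Falls 82.4 m from rest: t = √(2·82.4/9.81) = 4.10 s; v = g·t = 40.2 m/s.
Total time = 2.45 + 4.10 = 6.54 s

6.54 s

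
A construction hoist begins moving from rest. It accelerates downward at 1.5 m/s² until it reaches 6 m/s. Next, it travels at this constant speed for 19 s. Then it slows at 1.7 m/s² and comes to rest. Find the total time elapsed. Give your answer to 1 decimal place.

26.5 s

Phase 1 (accelerating): v₀ = 0 m/s, a = 1.5 m/s².
v = v₀ + at → t = (6 − 0) / 1.5 = 4.00 s
v² = v₀² + 2aΔx → Δx = (6² − 0²)/(2·1.5) = 12.0 m

Phase 2 (constant speed): v₀ = 6.00 m/s, a = 0 m/s².
v = v₀ + at = 6.00 + (0)(19) = 6.00 m/s
Δx = v₀t + ½at² = 6.00·19 + 0.5·0·19² = 114 m

Phase 3 (decelerating): v₀ = 6.00 m/s, a = -1.7 m/s².
v = v₀ + at → t = (0 − 6.00) / -1.7 = 3.53 s
v² = v₀² + 2aΔx → Δx = (0² − 6.00²)/(2·-1.7) = 10.6 m
Total time = 4.00 + 19.0 + 3.53 = 26.5 s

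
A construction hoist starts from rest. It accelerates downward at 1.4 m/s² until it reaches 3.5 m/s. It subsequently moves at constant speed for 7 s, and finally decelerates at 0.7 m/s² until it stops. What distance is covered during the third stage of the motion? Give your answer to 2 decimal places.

Phase 1 (accelerating): v₀ = 0 m/s, a = 1.4 m/s².
v = v₀ + at → t = (3.5 − 0) / 1.4 = 2.50 s
v² = v₀² + 2aΔx → Δx = (3.5² − 0²)/(2·1.4) = 4.38 m

Phase 2 (constant speed): v₀ = 3.50 m/s, a = 0 m/s².
v = v₀ + at = 3.50 + (0)(7) = 3.50 m/s
Δx = v₀t + ½at² = 3.50·7 + 0.5·0·7² = 24.5 m

Phase 3 (decelerating): v₀ = 3.50 m/s, a = -0.7 m/s².
v = v₀ + at → t = (0 − 3.50) / -0.7 = 5.00 s
v² = v₀² + 2aΔx → Δx = (0² − 3.50²)/(2·-0.7) = 8.75 m
Distance in phase 3 = 8.75 m

8.75 m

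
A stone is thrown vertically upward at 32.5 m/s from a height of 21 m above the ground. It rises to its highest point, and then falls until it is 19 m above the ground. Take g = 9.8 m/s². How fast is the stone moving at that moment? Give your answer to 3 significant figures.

33.1 m/s

Phase 1 (rising): v₀ = 32.5 m/s, a = -9.8 m/s².
v = v₀ + at → t = (0 − 32.5) / -9.8 = 3.32 s
v² = v₀² + 2aΔx → Δx = (0² − 32.5²)/(2·-9.8) = 53.9 m

Phase 2 (falling): v₀ = 0 m/s, a = -9.8 m/s².
Falls 55.9 m from rest: t = √(2·55.9/9.8) = 3.38 s; v = g·t = 33.1 m/s.
Final speed = 33.1 m/s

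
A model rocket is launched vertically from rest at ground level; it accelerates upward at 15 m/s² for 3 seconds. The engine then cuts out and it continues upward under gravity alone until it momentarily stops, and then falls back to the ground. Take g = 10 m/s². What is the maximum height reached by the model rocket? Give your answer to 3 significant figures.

169 m

Phase 1 (powered ascent): v₀ = 0 m/s, a = 15 m/s².
v = v₀ + at = 0 + (15)(3) = 45.0 m/s
Δx = v₀t + ½at² = 0·3 + 0.5·15·3² = 67.5 m

Phase 2 (coasting upward): v₀ = 45.0 m/s, a = -10 m/s².
v = v₀ + at → t = (0 − 45.0) / -10 = 4.50 s
v² = v₀² + 2aΔx → Δx = (0² − 45.0²)/(2·-10) = 101 m
Maximum height = 67.5 + 101 = 169 m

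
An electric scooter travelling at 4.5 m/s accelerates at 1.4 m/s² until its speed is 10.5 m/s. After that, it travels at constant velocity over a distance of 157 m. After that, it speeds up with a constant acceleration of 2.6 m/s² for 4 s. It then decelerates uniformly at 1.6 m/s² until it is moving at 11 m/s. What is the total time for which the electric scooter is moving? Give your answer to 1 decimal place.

29.4 s

Phase 1 (accelerating): v₀ = 4.50 m/s, a = 1.4 m/s².
v = v₀ + at → t = (10.5 − 4.50) / 1.4 = 4.29 s
v² = v₀² + 2aΔx → Δx = (10.5² − 4.50²)/(2·1.4) = 32.1 m

Phase 2 (constant speed): v₀ = 10.5 m/s, a = 0 m/s².
Constant speed: t = d/v = 157/10.5 = 15.0 s

Phase 3 (accelerating): v₀ = 10.5 m/s, a = 2.6 m/s².
v = v₀ + at = 10.5 + (2.6)(4) = 20.9 m/s
Δx = v₀t + ½at² = 10.5·4 + 0.5·2.6·4² = 62.8 m

Phase 4 (decelerating): v₀ = 20.9 m/s, a = -1.6 m/s².
v = v₀ + at → t = (11 − 20.9) / -1.6 = 6.19 s
v² = v₀² + 2aΔx → Δx = (11² − 20.9²)/(2·-1.6) = 98.7 m
Total time = 4.29 + 15.0 + 4.00 + 6.19 = 29.4 s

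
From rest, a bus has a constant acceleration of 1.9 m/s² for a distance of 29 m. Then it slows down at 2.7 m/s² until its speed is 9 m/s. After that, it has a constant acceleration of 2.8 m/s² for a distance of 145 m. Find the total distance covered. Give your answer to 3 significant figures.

Phase 1 (accelerating): v₀ = 0 m/s, a = 1.9 m/s².
v² = v₀² + 2aΔx = 0² + 2·1.9·29 = 110 → v = 10.5 m/s
t = (v − v₀)/a = (10.5 − 0)/1.9 = 5.53 s

Phase 2 (decelerating): v₀ = 10.5 m/s, a = -2.7 m/s².
v = v₀ + at → t = (9 − 10.5) / -2.7 = 0.555 s
v² = v₀² + 2aΔx → Δx = (9² − 10.5²)/(2·-2.7) = 5.41 m

Phase 3 (accelerating): v₀ = 9.00 m/s, a = 2.8 m/s².
v² = v₀² + 2aΔx = 9.00² + 2·2.8·145 = 893 → v = 29.9 m/s
t = (v − v₀)/a = (29.9 − 9.00)/2.8 = 7.46 s
Total distance = 29.0 + 5.41 + 145 = 179 m

179 m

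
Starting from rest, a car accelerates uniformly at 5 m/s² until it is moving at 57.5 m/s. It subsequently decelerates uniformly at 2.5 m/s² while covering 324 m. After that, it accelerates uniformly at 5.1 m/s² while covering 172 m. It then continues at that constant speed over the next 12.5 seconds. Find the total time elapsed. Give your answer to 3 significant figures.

Phase 1 (accelerating): v₀ = 0 m/s, a = 5 m/s².
v = v₀ + at → t = (57.5 − 0) / 5 = 11.5 s
v² = v₀² + 2aΔx → Δx = (57.5² − 0²)/(2·5) = 331 m

Phase 2 (decelerating): v₀ = 57.5 m/s, a = -2.5 m/s².
v² = v₀² + 2aΔx = 57.5² + 2·-2.5·324 = 1690 → v = 41.1 m/s
t = (v − v₀)/a = (41.1 − 57.5)/-2.5 = 6.57 s

Phase 3 (accelerating): v₀ = 41.1 m/s, a = 5.1 m/s².
v² = v₀² + 2aΔx = 41.1² + 2·5.1·172 = 3440 → v = 58.7 m/s
t = (v − v₀)/a = (58.7 − 41.1)/5.1 = 3.45 s

Phase 4 (constant speed): v₀ = 58.7 m/s, a = 0 m/s².
v = v₀ + at = 58.7 + (0)(12.5) = 58.7 m/s
Δx = v₀t + ½at² = 58.7·12.5 + 0.5·0·12.5² = 733 m
Total time = 11.5 + 6.57 + 3.45 + 12.5 = 34.0 s

34.0 s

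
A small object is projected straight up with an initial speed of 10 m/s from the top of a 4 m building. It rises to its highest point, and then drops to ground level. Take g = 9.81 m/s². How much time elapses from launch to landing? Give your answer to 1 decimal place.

Phase 1 (rising): v₀ = 10.0 m/s, a = -9.81 m/s².
v = v₀ + at → t = (0 − 10.0) / -9.81 = 1.02 s
v² = v₀² + 2aΔx → Δx = (0² − 10.0²)/(2·-9.81) = 5.10 m

Phase 2 (falling): v₀ = 0 m/s, a = -9.81 m/s².
Falls 9.10 m from rest: t = √(2·9.10/9.81) = 1.36 s; v = g·t = 13.4 m/s.
Total time = 1.02 + 1.36 = 2.38 s

2.4 s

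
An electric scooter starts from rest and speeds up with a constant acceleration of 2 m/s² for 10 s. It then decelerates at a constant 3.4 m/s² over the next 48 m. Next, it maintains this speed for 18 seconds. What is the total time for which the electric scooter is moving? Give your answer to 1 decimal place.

31.4 s

Phase 1 (accelerating): v₀ = 0 m/s, a = 2 m/s².
v = v₀ + at = 0 + (2)(10) = 20.0 m/s
Δx = v₀t + ½at² = 0·10 + 0.5·2·10² = 100 m

Phase 2 (decelerating): v₀ = 20.0 m/s, a = -3.4 m/s².
v² = v₀² + 2aΔx = 20.0² + 2·-3.4·48 = 73.6 → v = 8.58 m/s
t = (v − v₀)/a = (8.58 − 20.0)/-3.4 = 3.36 s

Phase 3 (constant speed): v₀ = 8.58 m/s, a = 0 m/s².
v = v₀ + at = 8.58 + (0)(18) = 8.58 m/s
Δx = v₀t + ½at² = 8.58·18 + 0.5·0·18² = 154 m
Total time = 10.0 + 3.36 + 18.0 = 31.4 s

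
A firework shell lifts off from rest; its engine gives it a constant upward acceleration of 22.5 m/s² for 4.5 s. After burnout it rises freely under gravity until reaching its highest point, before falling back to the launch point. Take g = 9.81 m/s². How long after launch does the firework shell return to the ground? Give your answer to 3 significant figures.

27.2 s

Phase 1 (powered ascent): v₀ = 0 m/s, a = 22.5 m/s².
v = v₀ + at = 0 + (22.5)(4.5) = 101 m/s
Δx = v₀t + ½at² = 0·4.5 + 0.5·22.5·4.5² = 228 m

Phase 2 (coasting upward): v₀ = 101 m/s, a = -9.81 m/s².
v = v₀ + at → t = (0 − 101) / -9.81 = 10.3 s
v² = v₀² + 2aΔx → Δx = (0² − 101²)/(2·-9.81) = 523 m

Phase 3 (free fall): v₀ = 0 m/s, a = -9.81 m/s².
Falls 750 m from rest: t = √(2·750/9.81) = 12.4 s; v = g·t = 121 m/s.
Total time = 4.50 + 10.3 + 12.4 = 27.2 s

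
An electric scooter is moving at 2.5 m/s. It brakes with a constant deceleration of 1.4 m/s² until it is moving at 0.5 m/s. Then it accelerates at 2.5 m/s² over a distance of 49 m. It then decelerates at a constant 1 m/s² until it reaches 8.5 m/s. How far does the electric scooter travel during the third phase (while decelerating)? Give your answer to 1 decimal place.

86.5 m

Phase 1 (decelerating): v₀ = 2.50 m/s, a = -1.4 m/s².
v = v₀ + at → t = (0.5 − 2.50) / -1.4 = 1.43 s
v² = v₀² + 2aΔx → Δx = (0.5² − 2.50²)/(2·-1.4) = 2.14 m

Phase 2 (accelerating): v₀ = 0.500 m/s, a = 2.5 m/s².
v² = v₀² + 2aΔx = 0.500² + 2·2.5·49 = 245 → v = 15.7 m/s
t = (v − v₀)/a = (15.7 − 0.500)/2.5 = 6.06 s

Phase 3 (decelerating): v₀ = 15.7 m/s, a = -1 m/s².
v = v₀ + at → t = (8.5 − 15.7) / -1 = 7.16 s
v² = v₀² + 2aΔx → Δx = (8.5² − 15.7²)/(2·-1) = 86.5 m
Distance in phase 3 = 86.5 m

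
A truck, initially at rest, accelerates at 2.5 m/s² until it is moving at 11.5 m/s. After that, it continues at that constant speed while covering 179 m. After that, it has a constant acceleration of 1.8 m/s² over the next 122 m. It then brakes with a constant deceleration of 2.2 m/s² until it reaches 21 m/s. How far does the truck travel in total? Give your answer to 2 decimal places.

Phase 1 (accelerating): v₀ = 0 m/s, a = 2.5 m/s².
v = v₀ + at → t = (11.5 − 0) / 2.5 = 4.60 s
v² = v₀² + 2aΔx → Δx = (11.5² − 0²)/(2·2.5) = 26.4 m

Phase 2 (constant speed): v₀ = 11.5 m/s, a = 0 m/s².
Constant speed: t = d/v = 179/11.5 = 15.6 s

Phase 3 (accelerating): v₀ = 11.5 m/s, a = 1.8 m/s².
v² = v₀² + 2aΔx = 11.5² + 2·1.8·122 = 571 → v = 23.9 m/s
t = (v − v₀)/a = (23.9 − 11.5)/1.8 = 6.89 s

Phase 4 (decelerating): v₀ = 23.9 m/s, a = -2.2 m/s².
v = v₀ + at → t = (21 − 23.9) / -2.2 = 1.32 s
v² = v₀² + 2aΔx → Δx = (21² − 23.9²)/(2·-2.2) = 29.6 m
Total distance = 26.4 + 179 + 122 + 29.6 = 357 m

357.10 m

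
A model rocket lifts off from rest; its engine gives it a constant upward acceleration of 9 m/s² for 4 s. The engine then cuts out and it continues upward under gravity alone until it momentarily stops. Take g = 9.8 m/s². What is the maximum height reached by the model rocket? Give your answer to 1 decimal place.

138.1 m

Phase 1 (powered ascent): v₀ = 0 m/s, a = 9 m/s².
v = v₀ + at = 0 + (9)(4) = 36.0 m/s
Δx = v₀t + ½at² = 0·4 + 0.5·9·4² = 72.0 m

Phase 2 (coasting upward): v₀ = 36.0 m/s, a = -9.8 m/s².
v = v₀ + at → t = (0 − 36.0) / -9.8 = 3.67 s
v² = v₀² + 2aΔx → Δx = (0² − 36.0²)/(2·-9.8) = 66.1 m
Maximum height = 72.0 + 66.1 = 138 m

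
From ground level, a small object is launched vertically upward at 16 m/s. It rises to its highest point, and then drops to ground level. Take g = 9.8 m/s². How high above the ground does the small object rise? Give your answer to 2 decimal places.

13.06 m

Phase 1 (rising): v₀ = 16.0 m/s, a = -9.8 m/s².
v = v₀ + at → t = (0 − 16.0) / -9.8 = 1.63 s
v² = v₀² + 2aΔx → Δx = (0² − 16.0²)/(2·-9.8) = 13.1 m
Maximum height = 13.1 m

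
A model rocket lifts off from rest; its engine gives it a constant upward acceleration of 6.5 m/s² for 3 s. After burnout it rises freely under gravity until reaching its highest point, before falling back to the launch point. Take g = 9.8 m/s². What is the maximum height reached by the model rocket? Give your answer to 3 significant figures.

48.7 m

Phase 1 (powered ascent): v₀ = 0 m/s, a = 6.5 m/s².
v = v₀ + at = 0 + (6.5)(3) = 19.5 m/s
Δx = v₀t + ½at² = 0·3 + 0.5·6.5·3² = 29.2 m

Phase 2 (coasting upward): v₀ = 19.5 m/s, a = -9.8 m/s².
v = v₀ + at → t = (0 − 19.5) / -9.8 = 1.99 s
v² = v₀² + 2aΔx → Δx = (0² − 19.5²)/(2·-9.8) = 19.4 m
Maximum height = 29.2 + 19.4 = 48.7 m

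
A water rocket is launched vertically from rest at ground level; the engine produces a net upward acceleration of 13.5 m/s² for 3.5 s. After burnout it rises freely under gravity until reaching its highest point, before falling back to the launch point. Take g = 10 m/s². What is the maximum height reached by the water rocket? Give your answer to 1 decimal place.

194.3 m

Phase 1 (powered ascent): v₀ = 0 m/s, a = 13.5 m/s².
v = v₀ + at = 0 + (13.5)(3.5) = 47.2 m/s
Δx = v₀t + ½at² = 0·3.5 + 0.5·13.5·3.5² = 82.7 m

Phase 2 (coasting upward): v₀ = 47.2 m/s, a = -10 m/s².
v = v₀ + at → t = (0 − 47.2) / -10 = 4.72 s
v² = v₀² + 2aΔx → Δx = (0² − 47.2²)/(2·-10) = 112 m
Maximum height = 82.7 + 112 = 194 m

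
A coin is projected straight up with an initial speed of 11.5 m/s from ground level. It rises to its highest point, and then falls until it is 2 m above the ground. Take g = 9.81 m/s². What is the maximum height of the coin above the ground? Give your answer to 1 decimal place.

6.7 m

Phase 1 (rising): v₀ = 11.5 m/s, a = -9.81 m/s².
v = v₀ + at → t = (0 − 11.5) / -9.81 = 1.17 s
v² = v₀² + 2aΔx → Δx = (0² − 11.5²)/(2·-9.81) = 6.74 m
Maximum height = 6.74 m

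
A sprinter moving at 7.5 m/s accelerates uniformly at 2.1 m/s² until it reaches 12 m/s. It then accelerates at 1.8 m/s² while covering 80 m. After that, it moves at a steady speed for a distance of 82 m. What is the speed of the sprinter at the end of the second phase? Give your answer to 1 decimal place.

20.8 m/s

Phase 1 (accelerating): v₀ = 7.50 m/s, a = 2.1 m/s².
v = v₀ + at → t = (12 − 7.50) / 2.1 = 2.14 s
v² = v₀² + 2aΔx → Δx = (12² − 7.50²)/(2·2.1) = 20.9 m

Phase 2 (accelerating): v₀ = 12.0 m/s, a = 1.8 m/s².
v² = v₀² + 2aΔx = 12.0² + 2·1.8·80 = 432 → v = 20.8 m/s
t = (v − v₀)/a = (20.8 − 12.0)/1.8 = 4.88 s
Speed at end of phase 2 = 20.8 m/s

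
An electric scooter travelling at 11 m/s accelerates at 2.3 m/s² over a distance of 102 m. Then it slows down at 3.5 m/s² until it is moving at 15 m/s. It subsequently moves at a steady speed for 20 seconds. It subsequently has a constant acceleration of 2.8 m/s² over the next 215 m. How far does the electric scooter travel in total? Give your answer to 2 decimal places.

Phase 1 (accelerating): v₀ = 11.0 m/s, a = 2.3 m/s².
v² = v₀² + 2aΔx = 11.0² + 2·2.3·102 = 590 → v = 24.3 m/s
t = (v − v₀)/a = (24.3 − 11.0)/2.3 = 5.78 s

Phase 2 (decelerating): v₀ = 24.3 m/s, a = -3.5 m/s².
v = v₀ + at → t = (15 − 24.3) / -3.5 = 2.66 s
v² = v₀² + 2aΔx → Δx = (15² − 24.3²)/(2·-3.5) = 52.2 m

Phase 3 (constant speed): v₀ = 15.0 m/s, a = 0 m/s².
v = v₀ + at = 15.0 + (0)(20) = 15.0 m/s
Δx = v₀t + ½at² = 15.0·20 + 0.5·0·20² = 300 m

Phase 4 (accelerating): v₀ = 15.0 m/s, a = 2.8 m/s².
v² = v₀² + 2aΔx = 15.0² + 2·2.8·215 = 1430 → v = 37.8 m/s
t = (v − v₀)/a = (37.8 − 15.0)/2.8 = 8.14 s
Total distance = 102 + 52.2 + 300 + 215 = 669 m

669.17 m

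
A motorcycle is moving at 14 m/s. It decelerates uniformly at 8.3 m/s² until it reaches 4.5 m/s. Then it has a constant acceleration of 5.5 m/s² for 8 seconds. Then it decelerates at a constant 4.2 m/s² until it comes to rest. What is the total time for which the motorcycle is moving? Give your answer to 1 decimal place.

20.7 s

Phase 1 (decelerating): v₀ = 14.0 m/s, a = -8.3 m/s².
v = v₀ + at → t = (4.5 − 14.0) / -8.3 = 1.14 s
v² = v₀² + 2aΔx → Δx = (4.5² − 14.0²)/(2·-8.3) = 10.6 m

Phase 2 (accelerating): v₀ = 4.50 m/s, a = 5.5 m/s².
v = v₀ + at = 4.50 + (5.5)(8) = 48.5 m/s
Δx = v₀t + ½at² = 4.50·8 + 0.5·5.5·8² = 212 m

Phase 3 (decelerating): v₀ = 48.5 m/s, a = -4.2 m/s².
v = v₀ + at → t = (0 − 48.5) / -4.2 = 11.5 s
v² = v₀² + 2aΔx → Δx = (0² − 48.5²)/(2·-4.2) = 280 m
Total time = 1.14 + 8.00 + 11.5 = 20.7 s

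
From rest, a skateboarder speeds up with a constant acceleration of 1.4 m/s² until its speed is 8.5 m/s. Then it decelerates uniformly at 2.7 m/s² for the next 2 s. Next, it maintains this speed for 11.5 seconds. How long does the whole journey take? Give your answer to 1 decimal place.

19.6 s

Phase 1 (accelerating): v₀ = 0 m/s, a = 1.4 m/s².
v = v₀ + at → t = (8.5 − 0) / 1.4 = 6.07 s
v² = v₀² + 2aΔx → Δx = (8.5² − 0²)/(2·1.4) = 25.8 m

Phase 2 (decelerating): v₀ = 8.50 m/s, a = -2.7 m/s².
v = v₀ + at = 8.50 + (-2.7)(2) = 3.10 m/s
Δx = v₀t + ½at² = 8.50·2 + 0.5·-2.7·2² = 11.6 m

Phase 3 (constant speed): v₀ = 3.10 m/s, a = 0 m/s².
v = v₀ + at = 3.10 + (0)(11.5) = 3.10 m/s
Δx = v₀t + ½at² = 3.10·11.5 + 0.5·0·11.5² = 35.6 m
Total time = 6.07 + 2.00 + 11.5 = 19.6 s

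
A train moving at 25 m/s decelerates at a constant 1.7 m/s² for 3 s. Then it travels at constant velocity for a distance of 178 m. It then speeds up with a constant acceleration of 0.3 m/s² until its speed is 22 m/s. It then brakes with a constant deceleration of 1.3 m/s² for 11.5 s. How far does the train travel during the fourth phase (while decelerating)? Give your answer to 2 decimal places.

167.04 m

Phase 1 (decelerating): v₀ = 25.0 m/s, a = -1.7 m/s².
v = v₀ + at = 25.0 + (-1.7)(3) = 19.9 m/s
Δx = v₀t + ½at² = 25.0·3 + 0.5·-1.7·3² = 67.3 m

Phase 2 (constant speed): v₀ = 19.9 m/s, a = 0 m/s².
Constant speed: t = d/v = 178/19.9 = 8.94 s

Phase 3 (accelerating): v₀ = 19.9 m/s, a = 0.3 m/s².
v = v₀ + at → t = (22 − 19.9) / 0.3 = 7.00 s
v² = v₀² + 2aΔx → Δx = (22² − 19.9²)/(2·0.3) = 147 m

Phase 4 (decelerating): v₀ = 22.0 m/s, a = -1.3 m/s².
v = v₀ + at = 22.0 + (-1.3)(11.5) = 7.05 m/s
Δx = v₀t + ½at² = 22.0·11.5 + 0.5·-1.3·11.5² = 167 m
Distance in phase 4 = 167 m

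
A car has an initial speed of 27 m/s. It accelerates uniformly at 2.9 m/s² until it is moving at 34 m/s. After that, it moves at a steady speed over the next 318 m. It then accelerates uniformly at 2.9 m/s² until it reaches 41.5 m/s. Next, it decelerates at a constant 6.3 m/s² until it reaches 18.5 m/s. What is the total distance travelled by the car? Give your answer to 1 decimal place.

598.8 m

Phase 1 (accelerating): v₀ = 27.0 m/s, a = 2.9 m/s².
v = v₀ + at → t = (34 − 27.0) / 2.9 = 2.41 s
v² = v₀² + 2aΔx → Δx = (34² − 27.0²)/(2·2.9) = 73.6 m

Phase 2 (constant speed): v₀ = 34.0 m/s, a = 0 m/s².
Constant speed: t = d/v = 318/34.0 = 9.35 s

Phase 3 (accelerating): v₀ = 34.0 m/s, a = 2.9 m/s².
v = v₀ + at → t = (41.5 − 34.0) / 2.9 = 2.59 s
v² = v₀² + 2aΔx → Δx = (41.5² − 34.0²)/(2·2.9) = 97.6 m

Phase 4 (decelerating): v₀ = 41.5 m/s, a = -6.3 m/s².
v = v₀ + at → t = (18.5 − 41.5) / -6.3 = 3.65 s
v² = v₀² + 2aΔx → Δx = (18.5² − 41.5²)/(2·-6.3) = 110 m
Total distance = 73.6 + 318 + 97.6 + 110 = 599 m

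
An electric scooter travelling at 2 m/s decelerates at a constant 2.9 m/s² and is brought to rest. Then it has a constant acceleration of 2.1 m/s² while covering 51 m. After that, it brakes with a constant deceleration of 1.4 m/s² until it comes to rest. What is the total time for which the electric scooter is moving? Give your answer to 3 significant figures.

Phase 1 (decelerating): v₀ = 2.00 m/s, a = -2.9 m/s².
v = v₀ + at → t = (0 − 2.00) / -2.9 = 0.690 s
v² = v₀² + 2aΔx → Δx = (0² − 2.00²)/(2·-2.9) = 0.690 m

Phase 2 (accelerating): v₀ = 0 m/s, a = 2.1 m/s².
v² = v₀² + 2aΔx = 0² + 2·2.1·51 = 214 → v = 14.6 m/s
t = (v − v₀)/a = (14.6 − 0)/2.1 = 6.97 s

Phase 3 (decelerating): v₀ = 14.6 m/s, a = -1.4 m/s².
v = v₀ + at → t = (0 − 14.6) / -1.4 = 10.5 s
v² = v₀² + 2aΔx → Δx = (0² − 14.6²)/(2·-1.4) = 76.5 m
Total time = 0.690 + 6.97 + 10.5 = 18.1 s

18.1 s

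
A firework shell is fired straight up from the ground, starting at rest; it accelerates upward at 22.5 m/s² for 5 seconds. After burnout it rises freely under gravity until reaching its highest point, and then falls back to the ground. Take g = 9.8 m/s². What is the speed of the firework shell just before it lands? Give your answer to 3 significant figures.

Phase 1 (powered ascent): v₀ = 0 m/s, a = 22.5 m/s².
v = v₀ + at = 0 + (22.5)(5) = 112 m/s
Δx = v₀t + ½at² = 0·5 + 0.5·22.5·5² = 281 m

Phase 2 (coasting upward): v₀ = 112 m/s, a = -9.8 m/s².
v = v₀ + at → t = (0 − 112) / -9.8 = 11.5 s
v² = v₀² + 2aΔx → Δx = (0² − 112²)/(2·-9.8) = 646 m

Phase 3 (free fall): v₀ = 0 m/s, a = -9.8 m/s².
Falls 927 m from rest: t = √(2·927/9.8) = 13.8 s; v = g·t = 135 m/s.
Impact speed = 135 m/s

135 m/s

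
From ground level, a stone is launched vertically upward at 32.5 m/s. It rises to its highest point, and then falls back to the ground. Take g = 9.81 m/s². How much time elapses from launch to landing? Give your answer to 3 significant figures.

Phase 1 (rising): v₀ = 32.5 m/s, a = -9.81 m/s².
v = v₀ + at → t = (0 − 32.5) / -9.81 = 3.31 s
v² = v₀² + 2aΔx → Δx = (0² − 32.5²)/(2·-9.81) = 53.8 m

Phase 2 (falling): v₀ = 0 m/s, a = -9.81 m/s².
Falls 53.8 m from rest: t = √(2·53.8/9.81) = 3.31 s; v = g·t = 32.5 m/s.
Total time = 3.31 + 3.31 = 6.63 s

6.63 s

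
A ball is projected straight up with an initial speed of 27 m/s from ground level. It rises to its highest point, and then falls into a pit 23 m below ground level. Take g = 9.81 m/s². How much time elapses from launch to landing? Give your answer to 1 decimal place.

6.3 s

Phase 1 (rising): v₀ = 27.0 m/s, a = -9.81 m/s².
v = v₀ + at → t = (0 − 27.0) / -9.81 = 2.75 s
v² = v₀² + 2aΔx → Δx = (0² − 27.0²)/(2·-9.81) = 37.2 m

Phase 2 (falling): v₀ = 0 m/s, a = -9.81 m/s².
Falls 60.2 m from rest: t = √(2·60.2/9.81) = 3.50 s; v = g·t = 34.4 m/s.
Total time = 2.75 + 3.50 = 6.25 s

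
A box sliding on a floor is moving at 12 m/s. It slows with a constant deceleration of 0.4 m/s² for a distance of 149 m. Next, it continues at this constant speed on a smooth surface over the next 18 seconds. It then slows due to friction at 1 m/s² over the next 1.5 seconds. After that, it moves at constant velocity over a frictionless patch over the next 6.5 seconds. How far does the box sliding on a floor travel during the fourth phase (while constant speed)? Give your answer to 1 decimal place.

Phase 1 (decelerating): v₀ = 12.0 m/s, a = -0.4 m/s².
v² = v₀² + 2aΔx = 12.0² + 2·-0.4·149 = 24.8 → v = 4.98 m/s
t = (v − v₀)/a = (4.98 − 12.0)/-0.4 = 17.6 s

Phase 2 (constant speed): v₀ = 4.98 m/s, a = 0 m/s².
v = v₀ + at = 4.98 + (0)(18) = 4.98 m/s
Δx = v₀t + ½at² = 4.98·18 + 0.5·0·18² = 89.6 m

Phase 3 (decelerating): v₀ = 4.98 m/s, a = -1 m/s².
v = v₀ + at = 4.98 + (-1)(1.5) = 3.48 m/s
Δx = v₀t + ½at² = 4.98·1.5 + 0.5·-1·1.5² = 6.34 m

Phase 4 (constant speed): v₀ = 3.48 m/s, a = 0 m/s².
v = v₀ + at = 3.48 + (0)(6.5) = 3.48 m/s
Δx = v₀t + ½at² = 3.48·6.5 + 0.5·0·6.5² = 22.6 m
Distance in phase 4 = 22.6 m

22.6 m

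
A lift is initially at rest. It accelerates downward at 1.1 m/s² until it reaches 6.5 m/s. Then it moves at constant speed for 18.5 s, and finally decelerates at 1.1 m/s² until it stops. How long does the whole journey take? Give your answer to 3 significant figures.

Phase 1 (accelerating): v₀ = 0 m/s, a = 1.1 m/s².
v = v₀ + at → t = (6.5 − 0) / 1.1 = 5.91 s
v² = v₀² + 2aΔx → Δx = (6.5² − 0²)/(2·1.1) = 19.2 m

Phase 2 (constant speed): v₀ = 6.50 m/s, a = 0 m/s².
v = v₀ + at = 6.50 + (0)(18.5) = 6.50 m/s
Δx = v₀t + ½at² = 6.50·18.5 + 0.5·0·18.5² = 120 m

Phase 3 (decelerating): v₀ = 6.50 m/s, a = -1.1 m/s².
v = v₀ + at → t = (0 − 6.50) / -1.1 = 5.91 s
v² = v₀² + 2aΔx → Δx = (0² − 6.50²)/(2·-1.1) = 19.2 m
Total time = 5.91 + 18.5 + 5.91 = 30.3 s

30.3 s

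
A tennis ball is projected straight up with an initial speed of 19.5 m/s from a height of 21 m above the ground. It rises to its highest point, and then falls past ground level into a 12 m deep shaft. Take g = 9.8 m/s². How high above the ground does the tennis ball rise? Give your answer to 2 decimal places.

Phase 1 (rising): v₀ = 19.5 m/s, a = -9.8 m/s².
v = v₀ + at → t = (0 − 19.5) / -9.8 = 1.99 s
v² = v₀² + 2aΔx → Δx = (0² − 19.5²)/(2·-9.8) = 19.4 m
Maximum height = 21 + 19.4 = 40.4 m

40.40 m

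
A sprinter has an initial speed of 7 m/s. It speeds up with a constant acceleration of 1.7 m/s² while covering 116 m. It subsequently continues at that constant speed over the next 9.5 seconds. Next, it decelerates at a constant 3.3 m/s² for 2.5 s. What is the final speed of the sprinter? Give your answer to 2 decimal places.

12.81 m/s

Phase 1 (accelerating): v₀ = 7.00 m/s, a = 1.7 m/s².
v² = v₀² + 2aΔx = 7.00² + 2·1.7·116 = 443 → v = 21.1 m/s
t = (v − v₀)/a = (21.1 − 7.00)/1.7 = 8.27 s

Phase 2 (constant speed): v₀ = 21.1 m/s, a = 0 m/s².
v = v₀ + at = 21.1 + (0)(9.5) = 21.1 m/s
Δx = v₀t + ½at² = 21.1·9.5 + 0.5·0·9.5² = 200 m

Phase 3 (decelerating): v₀ = 21.1 m/s, a = -3.3 m/s².
v = v₀ + at = 21.1 + (-3.3)(2.5) = 12.8 m/s
Δx = v₀t + ½at² = 21.1·2.5 + 0.5·-3.3·2.5² = 42.3 m
Final speed = 12.8 m/s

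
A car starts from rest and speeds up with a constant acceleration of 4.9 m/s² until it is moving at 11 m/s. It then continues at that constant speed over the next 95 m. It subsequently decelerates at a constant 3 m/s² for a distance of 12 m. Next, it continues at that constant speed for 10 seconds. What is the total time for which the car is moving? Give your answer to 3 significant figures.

Phase 1 (accelerating): v₀ = 0 m/s, a = 4.9 m/s².
v = v₀ + at → t = (11 − 0) / 4.9 = 2.24 s
v² = v₀² + 2aΔx → Δx = (11² − 0²)/(2·4.9) = 12.3 m

Phase 2 (constant speed): v₀ = 11.0 m/s, a = 0 m/s².
Constant speed: t = d/v = 95/11.0 = 8.64 s

Phase 3 (decelerating): v₀ = 11.0 m/s, a = -3 m/s².
v² = v₀² + 2aΔx = 11.0² + 2·-3·12 = 49.0 → v = 7.00 m/s
t = (v − v₀)/a = (7.00 − 11.0)/-3 = 1.33 s

Phase 4 (constant speed): v₀ = 7.00 m/s, a = 0 m/s².
v = v₀ + at = 7.00 + (0)(10) = 7.00 m/s
Δx = v₀t + ½at² = 7.00·10 + 0.5·0·10² = 70.0 m
Total time = 2.24 + 8.64 + 1.33 + 10.0 = 22.2 s

22.2 s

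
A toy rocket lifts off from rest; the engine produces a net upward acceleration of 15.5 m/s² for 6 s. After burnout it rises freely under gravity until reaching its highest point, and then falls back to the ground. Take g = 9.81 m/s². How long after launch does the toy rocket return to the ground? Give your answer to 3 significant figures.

27.6 s

Phase 1 (powered ascent): v₀ = 0 m/s, a = 15.5 m/s².
v = v₀ + at = 0 + (15.5)(6) = 93.0 m/s
Δx = v₀t + ½at² = 0·6 + 0.5·15.5·6² = 279 m

Phase 2 (coasting upward): v₀ = 93.0 m/s, a = -9.81 m/s².
v = v₀ + at → t = (0 − 93.0) / -9.81 = 9.48 s
v² = v₀² + 2aΔx → Δx = (0² − 93.0²)/(2·-9.81) = 441 m

Phase 3 (free fall): v₀ = 0 m/s, a = -9.81 m/s².
Falls 720 m from rest: t = √(2·720/9.81) = 12.1 s; v = g·t = 119 m/s.
Total time = 6.00 + 9.48 + 12.1 = 27.6 s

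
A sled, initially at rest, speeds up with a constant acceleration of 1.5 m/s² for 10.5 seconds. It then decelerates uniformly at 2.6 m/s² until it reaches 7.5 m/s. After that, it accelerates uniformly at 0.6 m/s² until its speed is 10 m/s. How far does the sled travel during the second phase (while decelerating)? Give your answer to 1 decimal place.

36.9 m

Phase 1 (accelerating): v₀ = 0 m/s, a = 1.5 m/s².
v = v₀ + at = 0 + (1.5)(10.5) = 15.8 m/s
Δx = v₀t + ½at² = 0·10.5 + 0.5·1.5·10.5² = 82.7 m

Phase 2 (decelerating): v₀ = 15.8 m/s, a = -2.6 m/s².
v = v₀ + at → t = (7.5 − 15.8) / -2.6 = 3.17 s
v² = v₀² + 2aΔx → Δx = (7.5² − 15.8²)/(2·-2.6) = 36.9 m
Distance in phase 2 = 36.9 m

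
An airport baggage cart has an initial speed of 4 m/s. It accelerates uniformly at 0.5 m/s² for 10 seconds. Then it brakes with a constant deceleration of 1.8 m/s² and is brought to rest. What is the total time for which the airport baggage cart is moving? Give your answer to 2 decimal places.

15.00 s

Phase 1 (accelerating): v₀ = 4.00 m/s, a = 0.5 m/s².
v = v₀ + at = 4.00 + (0.5)(10) = 9.00 m/s
Δx = v₀t + ½at² = 4.00·10 + 0.5·0.5·10² = 65.0 m

Phase 2 (decelerating): v₀ = 9.00 m/s, a = -1.8 m/s².
v = v₀ + at → t = (0 − 9.00) / -1.8 = 5.00 s
v² = v₀² + 2aΔx → Δx = (0² − 9.00²)/(2·-1.8) = 22.5 m
Total time = 10.0 + 5.00 = 15.0 s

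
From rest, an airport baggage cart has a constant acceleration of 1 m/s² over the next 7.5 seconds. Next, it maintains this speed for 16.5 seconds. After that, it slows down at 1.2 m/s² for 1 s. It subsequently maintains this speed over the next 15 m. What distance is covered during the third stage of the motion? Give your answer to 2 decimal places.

Phase 1 (accelerating): v₀ = 0 m/s, a = 1 m/s².
v = v₀ + at = 0 + (1)(7.5) = 7.50 m/s
Δx = v₀t + ½at² = 0·7.5 + 0.5·1·7.5² = 28.1 m

Phase 2 (constant speed): v₀ = 7.50 m/s, a = 0 m/s².
v = v₀ + at = 7.50 + (0)(16.5) = 7.50 m/s
Δx = v₀t + ½at² = 7.50·16.5 + 0.5·0·16.5² = 124 m

Phase 3 (decelerating): v₀ = 7.50 m/s, a = -1.2 m/s².
v = v₀ + at = 7.50 + (-1.2)(1) = 6.30 m/s
Δx = v₀t + ½at² = 7.50·1 + 0.5·-1.2·1² = 6.90 m
Distance in phase 3 = 6.90 m

6.90 m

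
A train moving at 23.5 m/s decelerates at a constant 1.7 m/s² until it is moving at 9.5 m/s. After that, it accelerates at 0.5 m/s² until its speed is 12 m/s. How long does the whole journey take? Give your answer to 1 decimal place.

13.2 s

Phase 1 (decelerating): v₀ = 23.5 m/s, a = -1.7 m/s².
v = v₀ + at → t = (9.5 − 23.5) / -1.7 = 8.24 s
v² = v₀² + 2aΔx → Δx = (9.5² − 23.5²)/(2·-1.7) = 136 m

Phase 2 (accelerating): v₀ = 9.50 m/s, a = 0.5 m/s².
v = v₀ + at → t = (12 − 9.50) / 0.5 = 5.00 s
v² = v₀² + 2aΔx → Δx = (12² − 9.50²)/(2·0.5) = 53.8 m
Total time = 8.24 + 5.00 = 13.2 s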